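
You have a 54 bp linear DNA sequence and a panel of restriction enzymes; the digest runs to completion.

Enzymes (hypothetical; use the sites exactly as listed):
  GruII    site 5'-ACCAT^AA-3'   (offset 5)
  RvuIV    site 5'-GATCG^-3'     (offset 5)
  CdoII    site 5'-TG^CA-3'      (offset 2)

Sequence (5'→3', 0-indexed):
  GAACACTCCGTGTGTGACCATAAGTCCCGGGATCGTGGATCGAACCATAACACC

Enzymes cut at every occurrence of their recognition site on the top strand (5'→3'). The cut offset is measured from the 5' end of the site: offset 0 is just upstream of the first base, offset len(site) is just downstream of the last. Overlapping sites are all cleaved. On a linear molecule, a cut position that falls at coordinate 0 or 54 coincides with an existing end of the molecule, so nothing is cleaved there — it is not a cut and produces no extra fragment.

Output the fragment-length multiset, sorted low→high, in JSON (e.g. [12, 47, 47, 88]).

Site scan:
  GruII (ACCATAA, off=5): starts [16, 43] → cuts [21, 48]
  RvuIV (GATCG, off=5): starts [30, 37] → cuts [35, 42]
  CdoII (TGCA, off=2): no sites

All cut coordinates (distinct, sorted): [21, 35, 42, 48]

Fragment lengths:
  [0,21): 21 bp
  [21,35): 14 bp
  [35,42): 7 bp
  [42,48): 6 bp
  [48,54): 6 bp

[6,6,7,14,21]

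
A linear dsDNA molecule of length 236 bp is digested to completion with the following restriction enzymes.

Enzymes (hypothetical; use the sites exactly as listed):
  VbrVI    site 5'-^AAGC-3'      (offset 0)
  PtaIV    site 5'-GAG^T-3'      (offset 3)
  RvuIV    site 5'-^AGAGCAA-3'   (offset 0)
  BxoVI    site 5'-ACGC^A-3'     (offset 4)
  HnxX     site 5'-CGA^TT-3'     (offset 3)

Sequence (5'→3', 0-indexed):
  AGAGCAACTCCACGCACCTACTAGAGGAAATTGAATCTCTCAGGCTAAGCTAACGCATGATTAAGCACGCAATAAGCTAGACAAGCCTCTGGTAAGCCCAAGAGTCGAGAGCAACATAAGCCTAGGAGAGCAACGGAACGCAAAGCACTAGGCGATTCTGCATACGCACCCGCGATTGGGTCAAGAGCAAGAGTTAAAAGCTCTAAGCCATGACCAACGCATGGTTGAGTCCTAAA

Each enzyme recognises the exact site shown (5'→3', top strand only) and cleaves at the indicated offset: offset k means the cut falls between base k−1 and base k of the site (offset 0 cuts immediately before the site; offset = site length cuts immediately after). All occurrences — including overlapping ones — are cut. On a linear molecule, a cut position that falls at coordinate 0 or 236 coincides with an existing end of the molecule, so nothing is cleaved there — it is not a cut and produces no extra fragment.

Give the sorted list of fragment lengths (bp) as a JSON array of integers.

Site scan:
  VbrVI (AAGC, off=0): starts [46, 62, 73, 82, 93, 117, 142, 197, 204] → cuts [46, 62, 73, 82, 93, 117, 142, 197, 204]
  PtaIV (GAGT, off=3): starts [101, 190, 226] → cuts [104, 193, 229]
  RvuIV (AGAGCAA, off=0): starts [0, 107, 126, 183] → cuts [107, 126, 183] (position 0 is a terminus of the linear molecule — no cut)
  BxoVI (ACGCA, off=4): starts [11, 52, 66, 137, 163, 216] → cuts [15, 56, 70, 141, 167, 220]
  HnxX (CGATT, off=3): starts [152, 172] → cuts [155, 175]

Pooled cuts: [15, 46, 56, 62, 70, 73, 82, 93, 104, 107, 117, 126, 141, 142, 155, 167, 175, 183, 193, 197, 204, 220, 229]

Fragments:
  [0,15): 15 bp
  [15,46): 31 bp
  [46,56): 10 bp
  [56,62): 6 bp
  [62,70): 8 bp
  [70,73): 3 bp
  [73,82): 9 bp
  [82,93): 11 bp
  [93,104): 11 bp
  [104,107): 3 bp
  [107,117): 10 bp
  [117,126): 9 bp
  [126,141): 15 bp
  [141,142): 1 bp
  [142,155): 13 bp
  [155,167): 12 bp
  [167,175): 8 bp
  [175,183): 8 bp
  [183,193): 10 bp
  [193,197): 4 bp
  [197,204): 7 bp
  [204,220): 16 bp
  [220,229): 9 bp
  [229,236): 7 bp

[1,3,3,4,6,7,7,8,8,8,9,9,9,10,10,10,11,11,12,13,15,15,16,31]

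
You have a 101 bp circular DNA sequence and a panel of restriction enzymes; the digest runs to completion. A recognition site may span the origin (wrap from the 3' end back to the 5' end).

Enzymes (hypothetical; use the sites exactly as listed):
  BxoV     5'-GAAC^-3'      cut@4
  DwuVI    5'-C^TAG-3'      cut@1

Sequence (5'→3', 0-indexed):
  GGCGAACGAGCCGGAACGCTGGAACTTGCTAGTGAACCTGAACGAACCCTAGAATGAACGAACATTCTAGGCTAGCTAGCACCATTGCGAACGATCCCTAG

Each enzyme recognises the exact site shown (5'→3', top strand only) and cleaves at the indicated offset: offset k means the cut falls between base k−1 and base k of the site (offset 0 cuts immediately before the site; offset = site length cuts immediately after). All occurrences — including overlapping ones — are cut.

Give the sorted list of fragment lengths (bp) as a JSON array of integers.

[2,4,4,4,4,4,5,6,6,8,8,10,10,10,16]

Scan for sites:
  BxoV (GAAC, off=4): starts [3, 13, 21, 33, 39, 43, 55, 59, 88] → cuts [7, 17, 25, 37, 43, 47, 59, 63, 92]
  DwuVI (CTAG, off=1): starts [28, 48, 66, 71, 75, 97] → cuts [29, 49, 67, 72, 76, 98]

All cut coordinates (distinct, sorted): [7, 17, 25, 29, 37, 43, 47, 49, 59, 63, 67, 72, 76, 92, 98]

Fragment lengths:
  7→17: 10 bp
  17→25: 8 bp
  25→29: 4 bp
  29→37: 8 bp
  37→43: 6 bp
  43→47: 4 bp
  47→49: 2 bp
  49→59: 10 bp
  59→63: 4 bp
  63→67: 4 bp
  67→72: 5 bp
  72→76: 4 bp
  76→92: 16 bp
  92→98: 6 bp
  98→7 (wrap): 101-98+7 = 10 bp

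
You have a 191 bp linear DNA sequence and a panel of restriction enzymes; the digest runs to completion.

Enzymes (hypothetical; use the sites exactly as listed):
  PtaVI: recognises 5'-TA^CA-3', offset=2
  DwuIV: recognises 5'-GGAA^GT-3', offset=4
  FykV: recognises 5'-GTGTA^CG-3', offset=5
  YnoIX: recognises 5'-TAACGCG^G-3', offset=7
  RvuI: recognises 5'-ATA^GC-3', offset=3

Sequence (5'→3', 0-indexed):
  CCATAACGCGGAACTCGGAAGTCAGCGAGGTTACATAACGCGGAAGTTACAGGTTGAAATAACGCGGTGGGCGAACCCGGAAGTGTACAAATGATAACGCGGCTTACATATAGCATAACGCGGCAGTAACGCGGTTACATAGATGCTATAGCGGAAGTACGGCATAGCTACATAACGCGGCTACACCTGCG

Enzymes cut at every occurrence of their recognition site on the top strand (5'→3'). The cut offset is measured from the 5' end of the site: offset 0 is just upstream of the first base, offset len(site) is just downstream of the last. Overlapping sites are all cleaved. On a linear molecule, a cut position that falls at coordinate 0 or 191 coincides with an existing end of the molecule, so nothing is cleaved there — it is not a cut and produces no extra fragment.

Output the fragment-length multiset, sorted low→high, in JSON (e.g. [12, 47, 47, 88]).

[3,4,4,4,4,5,5,6,6,8,9,9,10,10,10,10,11,13,13,14,16,17]

Site scan:
  PtaVI (TACA, off=2): starts [31, 47, 85, 104, 135, 168, 181] → cuts [33, 49, 87, 106, 137, 170, 183]
  DwuIV (GGAAGT, off=4): starts [16, 41, 78, 152] → cuts [20, 45, 82, 156]
  FykV (GTGTACG, off=5): no sites
  YnoIX (TAACGCGG, off=7): starts [3, 35, 59, 94, 115, 126, 172] → cuts [10, 42, 66, 101, 122, 133, 179]
  RvuI (ATAGC, off=3): starts [109, 147, 163] → cuts [112, 150, 166]

All cut coordinates (distinct, sorted): [10, 20, 33, 42, 45, 49, 66, 82, 87, 101, 106, 112, 122, 133, 137, 150, 156, 166, 170, 179, 183]

Fragment lengths:
  [0,10): 10 bp
  [10,20): 10 bp
  [20,33): 13 bp
  [33,42): 9 bp
  [42,45): 3 bp
  [45,49): 4 bp
  [49,66): 17 bp
  [66,82): 16 bp
  [82,87): 5 bp
  [87,101): 14 bp
  [101,106): 5 bp
  [106,112): 6 bp
  [112,122): 10 bp
  [122,133): 11 bp
  [133,137): 4 bp
  [137,150): 13 bp
  [150,156): 6 bp
  [156,166): 10 bp
  [166,170): 4 bp
  [170,179): 9 bp
  [179,183): 4 bp
  [183,191): 8 bp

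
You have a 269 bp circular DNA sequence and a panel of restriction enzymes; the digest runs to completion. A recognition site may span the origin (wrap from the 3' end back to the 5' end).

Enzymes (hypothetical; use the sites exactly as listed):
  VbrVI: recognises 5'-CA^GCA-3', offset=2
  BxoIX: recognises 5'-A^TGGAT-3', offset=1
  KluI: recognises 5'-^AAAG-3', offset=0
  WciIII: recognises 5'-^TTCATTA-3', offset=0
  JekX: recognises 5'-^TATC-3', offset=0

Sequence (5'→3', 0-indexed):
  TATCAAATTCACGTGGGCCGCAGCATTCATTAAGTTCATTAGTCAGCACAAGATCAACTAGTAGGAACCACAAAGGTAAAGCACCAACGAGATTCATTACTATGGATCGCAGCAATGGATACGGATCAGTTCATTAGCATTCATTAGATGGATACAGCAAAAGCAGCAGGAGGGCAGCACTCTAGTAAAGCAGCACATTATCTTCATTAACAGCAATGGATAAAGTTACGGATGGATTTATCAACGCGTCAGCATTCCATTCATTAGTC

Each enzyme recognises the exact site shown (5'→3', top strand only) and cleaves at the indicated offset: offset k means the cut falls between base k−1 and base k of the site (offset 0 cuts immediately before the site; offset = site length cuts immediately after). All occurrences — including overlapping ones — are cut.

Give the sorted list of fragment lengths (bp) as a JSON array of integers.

[3,3,4,4,4,5,6,6,6,6,6,8,8,9,9,9,10,10,10,10,10,11,11,11,13,14,15,22,26]

Per-enzyme occurrences:
  VbrVI CAGCA/2: at [20, 43, 109, 154, 163, 174, 190, 210, 249] ⇒ [22, 45, 111, 156, 165, 176, 192, 212, 251]
  BxoIX ATGGAT/1: at [101, 114, 147, 215, 231] ⇒ [102, 115, 148, 216, 232]
  KluI AAAG/0: at [71, 77, 159, 186, 221] ⇒ [71, 77, 159, 186, 221]
  WciIII TTCATTA/0: at [25, 34, 92, 129, 139, 202, 259] ⇒ [25, 34, 92, 129, 139, 202, 259]
  JekX TATC/0: at [0, 198, 238] ⇒ [0, 198, 238]

All cut coordinates (distinct, sorted): [0, 22, 25, 34, 45, 71, 77, 92, 102, 111, 115, 129, 139, 148, 156, 159, 165, 176, 186, 192, 198, 202, 212, 216, 221, 232, 238, 251, 259]

Fragments:
  0→22: 22 bp
  22→25: 3 bp
  25→34: 9 bp
  34→45: 11 bp
  45→71: 26 bp
  71→77: 6 bp
  77→92: 15 bp
  92→102: 10 bp
  102→111: 9 bp
  111→115: 4 bp
  115→129: 14 bp
  129→139: 10 bp
  139→148: 9 bp
  148→156: 8 bp
  156→159: 3 bp
  159→165: 6 bp
  165→176: 11 bp
  176→186: 10 bp
  186→192: 6 bp
  192→198: 6 bp
  198→202: 4 bp
  202→212: 10 bp
  212→216: 4 bp
  216→221: 5 bp
  221→232: 11 bp
  232→238: 6 bp
  238→251: 13 bp
  251→259: 8 bp
  259→0 (wrap): 269-259+0 = 10 bp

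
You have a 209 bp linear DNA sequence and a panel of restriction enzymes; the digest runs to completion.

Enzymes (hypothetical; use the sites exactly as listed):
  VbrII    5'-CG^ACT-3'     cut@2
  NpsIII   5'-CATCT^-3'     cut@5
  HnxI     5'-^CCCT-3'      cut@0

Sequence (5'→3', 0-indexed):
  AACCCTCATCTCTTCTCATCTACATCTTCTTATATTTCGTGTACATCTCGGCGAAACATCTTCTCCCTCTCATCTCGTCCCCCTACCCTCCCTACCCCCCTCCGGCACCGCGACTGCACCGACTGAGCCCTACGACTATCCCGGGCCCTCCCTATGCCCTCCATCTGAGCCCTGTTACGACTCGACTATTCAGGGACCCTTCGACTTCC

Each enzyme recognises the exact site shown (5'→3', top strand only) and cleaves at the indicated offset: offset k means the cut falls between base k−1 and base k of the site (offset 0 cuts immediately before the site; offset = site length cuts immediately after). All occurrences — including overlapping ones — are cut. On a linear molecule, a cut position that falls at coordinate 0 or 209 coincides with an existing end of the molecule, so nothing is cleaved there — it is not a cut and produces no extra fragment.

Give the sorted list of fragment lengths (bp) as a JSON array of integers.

[2,3,3,4,4,5,5,5,6,6,6,7,7,7,8,9,9,10,10,10,11,11,12,13,15,21]

Per-enzyme occurrences:
  VbrII (CGACT, off=2): starts [110, 119, 132, 177, 182, 201] → cuts [112, 121, 134, 179, 184, 203]
  NpsIII (CATCT, off=5): starts [6, 16, 22, 43, 56, 70, 161] → cuts [11, 21, 27, 48, 61, 75, 166]
  HnxI (CCCT, off=0): starts [2, 64, 80, 85, 89, 97, 127, 145, 149, 156, 169, 196] → cuts [2, 64, 80, 85, 89, 97, 127, 145, 149, 156, 169, 196]

All cut coordinates (distinct, sorted): [2, 11, 21, 27, 48, 61, 64, 75, 80, 85, 89, 97, 112, 121, 127, 134, 145, 149, 156, 166, 169, 179, 184, 196, 203]

Fragments:
  [0,2): 2 bp
  [2,11): 9 bp
  [11,21): 10 bp
  [21,27): 6 bp
  [27,48): 21 bp
  [48,61): 13 bp
  [61,64): 3 bp
  [64,75): 11 bp
  [75,80): 5 bp
  [80,85): 5 bp
  [85,89): 4 bp
  [89,97): 8 bp
  [97,112): 15 bp
  [112,121): 9 bp
  [121,127): 6 bp
  [127,134): 7 bp
  [134,145): 11 bp
  [145,149): 4 bp
  [149,156): 7 bp
  [156,166): 10 bp
  [166,169): 3 bp
  [169,179): 10 bp
  [179,184): 5 bp
  [184,196): 12 bp
  [196,203): 7 bp
  [203,209): 6 bp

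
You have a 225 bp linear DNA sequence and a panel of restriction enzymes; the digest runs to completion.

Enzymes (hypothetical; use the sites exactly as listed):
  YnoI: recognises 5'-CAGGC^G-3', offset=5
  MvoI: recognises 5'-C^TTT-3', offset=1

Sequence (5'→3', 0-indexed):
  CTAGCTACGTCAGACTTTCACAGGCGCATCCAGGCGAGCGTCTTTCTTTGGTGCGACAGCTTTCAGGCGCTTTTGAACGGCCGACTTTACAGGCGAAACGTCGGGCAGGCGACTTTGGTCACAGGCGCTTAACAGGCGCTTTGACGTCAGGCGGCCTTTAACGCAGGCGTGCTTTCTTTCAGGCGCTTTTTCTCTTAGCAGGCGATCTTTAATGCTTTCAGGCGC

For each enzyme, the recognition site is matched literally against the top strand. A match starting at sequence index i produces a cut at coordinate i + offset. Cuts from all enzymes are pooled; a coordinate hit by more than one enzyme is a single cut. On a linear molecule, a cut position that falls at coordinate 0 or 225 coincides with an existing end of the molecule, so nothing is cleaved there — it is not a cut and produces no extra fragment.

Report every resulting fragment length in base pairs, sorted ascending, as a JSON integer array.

[2,2,2,2,3,4,4,4,4,4,7,8,8,8,8,9,10,10,11,12,13,13,14,15,15,16,17]

Scan for sites:
  YnoI CAGGCG/5: at [20, 30, 63, 89, 105, 121, 132, 147, 163, 179, 198, 218] ⇒ [25, 35, 68, 94, 110, 126, 137, 152, 168, 184, 203, 223]
  MvoI CTTT/1: at [14, 41, 45, 59, 69, 84, 112, 138, 155, 171, 175, 185, 206, 214] ⇒ [15, 42, 46, 60, 70, 85, 113, 139, 156, 172, 176, 186, 207, 215]

Pooled cuts: [15, 25, 35, 42, 46, 60, 68, 70, 85, 94, 110, 113, 126, 137, 139, 152, 156, 168, 172, 176, 184, 186, 203, 207, 215, 223]

Fragments:
  [0,15): 15 bp
  [15,25): 10 bp
  [25,35): 10 bp
  [35,42): 7 bp
  [42,46): 4 bp
  [46,60): 14 bp
  [60,68): 8 bp
  [68,70): 2 bp
  [70,85): 15 bp
  [85,94): 9 bp
  [94,110): 16 bp
  [110,113): 3 bp
  [113,126): 13 bp
  [126,137): 11 bp
  [137,139): 2 bp
  [139,152): 13 bp
  [152,156): 4 bp
  [156,168): 12 bp
  [168,172): 4 bp
  [172,176): 4 bp
  [176,184): 8 bp
  [184,186): 2 bp
  [186,203): 17 bp
  [203,207): 4 bp
  [207,215): 8 bp
  [215,223): 8 bp
  [223,225): 2 bp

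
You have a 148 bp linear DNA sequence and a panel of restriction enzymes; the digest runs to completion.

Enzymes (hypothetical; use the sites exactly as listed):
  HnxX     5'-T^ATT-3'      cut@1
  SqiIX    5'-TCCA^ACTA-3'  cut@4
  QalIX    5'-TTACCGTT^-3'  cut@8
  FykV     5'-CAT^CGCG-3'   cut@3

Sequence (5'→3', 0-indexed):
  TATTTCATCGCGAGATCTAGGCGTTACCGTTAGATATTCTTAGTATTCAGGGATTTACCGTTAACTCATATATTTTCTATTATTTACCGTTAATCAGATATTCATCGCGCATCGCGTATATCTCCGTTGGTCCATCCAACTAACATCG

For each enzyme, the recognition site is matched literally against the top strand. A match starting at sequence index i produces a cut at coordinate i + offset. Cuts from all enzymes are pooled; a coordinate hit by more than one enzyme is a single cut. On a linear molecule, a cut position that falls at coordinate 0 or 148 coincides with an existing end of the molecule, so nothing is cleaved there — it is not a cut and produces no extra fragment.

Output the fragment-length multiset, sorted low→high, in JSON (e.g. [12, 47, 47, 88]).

Scan for sites:
  HnxX (TATT, off=1): starts [0, 34, 43, 70, 77, 80, 98] → cuts [1, 35, 44, 71, 78, 81, 99]
  SqiIX (TCCAACTA, off=4): starts [134] → cuts [138]
  QalIX (TTACCGTT, off=8): starts [23, 54, 83] → cuts [31, 62, 91]
  FykV (CATCGCG, off=3): starts [5, 102, 109] → cuts [8, 105, 112]

Pooled cuts: [1, 8, 31, 35, 44, 62, 71, 78, 81, 91, 99, 105, 112, 138]

Fragment lengths:
  [0,1): 1 bp
  [1,8): 7 bp
  [8,31): 23 bp
  [31,35): 4 bp
  [35,44): 9 bp
  [44,62): 18 bp
  [62,71): 9 bp
  [71,78): 7 bp
  [78,81): 3 bp
  [81,91): 10 bp
  [91,99): 8 bp
  [99,105): 6 bp
  [105,112): 7 bp
  [112,138): 26 bp
  [138,148): 10 bp

[1,3,4,6,7,7,7,8,9,9,10,10,18,23,26]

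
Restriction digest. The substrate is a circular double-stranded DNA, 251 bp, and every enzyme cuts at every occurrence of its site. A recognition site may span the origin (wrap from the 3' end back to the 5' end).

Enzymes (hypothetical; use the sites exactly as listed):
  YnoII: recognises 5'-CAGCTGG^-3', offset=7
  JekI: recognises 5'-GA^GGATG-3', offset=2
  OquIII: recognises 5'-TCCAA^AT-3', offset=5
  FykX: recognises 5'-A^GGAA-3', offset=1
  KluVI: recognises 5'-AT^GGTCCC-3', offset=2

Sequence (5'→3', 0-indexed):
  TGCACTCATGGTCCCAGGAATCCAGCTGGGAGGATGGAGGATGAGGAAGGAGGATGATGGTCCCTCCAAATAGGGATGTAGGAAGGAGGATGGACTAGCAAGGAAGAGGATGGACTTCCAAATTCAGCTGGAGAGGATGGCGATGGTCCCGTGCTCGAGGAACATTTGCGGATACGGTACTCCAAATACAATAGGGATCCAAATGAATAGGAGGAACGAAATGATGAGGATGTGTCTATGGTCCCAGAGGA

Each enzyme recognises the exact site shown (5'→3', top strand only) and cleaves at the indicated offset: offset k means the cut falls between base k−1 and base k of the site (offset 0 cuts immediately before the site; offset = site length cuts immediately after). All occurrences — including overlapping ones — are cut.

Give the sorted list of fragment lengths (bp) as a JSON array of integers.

Scan for sites:
  YnoII CAGCTGG/7: at [22, 124] ⇒ [29, 131]
  JekI GAGGATG/2: at [29, 36, 49, 85, 105, 132, 225, 246] ⇒ [31, 38, 51, 87, 107, 134, 227, 248]
  OquIII TCCAAAT/5: at [64, 116, 180, 197] ⇒ [69, 121, 185, 202]
  FykX AGGAA/1: at [15, 43, 79, 100, 157, 211] ⇒ [16, 44, 80, 101, 158, 212]
  KluVI ATGGTCCC/2: at [7, 56, 142, 237] ⇒ [9, 58, 144, 239]

Pooled cuts: [9, 16, 29, 31, 38, 44, 51, 58, 69, 80, 87, 101, 107, 121, 131, 134, 144, 158, 185, 202, 212, 227, 239, 248]

Fragment lengths:
  9→16: 7 bp
  16→29: 13 bp
  29→31: 2 bp
  31→38: 7 bp
  38→44: 6 bp
  44→51: 7 bp
  51→58: 7 bp
  58→69: 11 bp
  69→80: 11 bp
  80→87: 7 bp
  87→101: 14 bp
  101→107: 6 bp
  107→121: 14 bp
  121→131: 10 bp
  131→134: 3 bp
  134→144: 10 bp
  144→158: 14 bp
  158→185: 27 bp
  185→202: 17 bp
  202→212: 10 bp
  212→227: 15 bp
  227→239: 12 bp
  239→248: 9 bp
  248→9 (wrap): 251-248+9 = 12 bp

[2,3,6,6,7,7,7,7,7,9,10,10,10,11,11,12,12,13,14,14,14,15,17,27]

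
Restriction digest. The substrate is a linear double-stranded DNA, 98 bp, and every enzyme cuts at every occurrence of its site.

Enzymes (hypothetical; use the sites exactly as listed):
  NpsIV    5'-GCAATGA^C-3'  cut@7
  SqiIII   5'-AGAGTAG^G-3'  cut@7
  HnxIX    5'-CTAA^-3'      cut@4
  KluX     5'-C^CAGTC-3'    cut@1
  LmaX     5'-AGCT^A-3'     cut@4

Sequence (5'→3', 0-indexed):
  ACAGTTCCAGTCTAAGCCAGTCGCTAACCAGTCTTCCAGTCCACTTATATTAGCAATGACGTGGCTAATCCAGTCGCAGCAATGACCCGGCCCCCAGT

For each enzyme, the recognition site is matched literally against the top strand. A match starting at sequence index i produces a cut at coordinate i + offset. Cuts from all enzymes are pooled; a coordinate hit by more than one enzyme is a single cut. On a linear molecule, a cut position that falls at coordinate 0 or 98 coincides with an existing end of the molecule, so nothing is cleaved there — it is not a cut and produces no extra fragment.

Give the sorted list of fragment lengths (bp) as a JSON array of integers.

[1,2,2,7,8,8,9,10,13,15,23]

Per-enzyme occurrences:
  NpsIV (GCAATGAC, off=7): starts [52, 78] → cuts [59, 85]
  SqiIII (AGAGTAGG, off=7): no sites
  HnxIX (CTAA, off=4): starts [11, 23, 64] → cuts [15, 27, 68]
  KluX (CCAGTC, off=1): starts [6, 16, 27, 35, 69] → cuts [7, 17, 28, 36, 70]
  LmaX (AGCTA, off=4): no sites

All cut coordinates (distinct, sorted): [7, 15, 17, 27, 28, 36, 59, 68, 70, 85]

Fragment lengths:
  [0,7): 7 bp
  [7,15): 8 bp
  [15,17): 2 bp
  [17,27): 10 bp
  [27,28): 1 bp
  [28,36): 8 bp
  [36,59): 23 bp
  [59,68): 9 bp
  [68,70): 2 bp
  [70,85): 15 bp
  [85,98): 13 bp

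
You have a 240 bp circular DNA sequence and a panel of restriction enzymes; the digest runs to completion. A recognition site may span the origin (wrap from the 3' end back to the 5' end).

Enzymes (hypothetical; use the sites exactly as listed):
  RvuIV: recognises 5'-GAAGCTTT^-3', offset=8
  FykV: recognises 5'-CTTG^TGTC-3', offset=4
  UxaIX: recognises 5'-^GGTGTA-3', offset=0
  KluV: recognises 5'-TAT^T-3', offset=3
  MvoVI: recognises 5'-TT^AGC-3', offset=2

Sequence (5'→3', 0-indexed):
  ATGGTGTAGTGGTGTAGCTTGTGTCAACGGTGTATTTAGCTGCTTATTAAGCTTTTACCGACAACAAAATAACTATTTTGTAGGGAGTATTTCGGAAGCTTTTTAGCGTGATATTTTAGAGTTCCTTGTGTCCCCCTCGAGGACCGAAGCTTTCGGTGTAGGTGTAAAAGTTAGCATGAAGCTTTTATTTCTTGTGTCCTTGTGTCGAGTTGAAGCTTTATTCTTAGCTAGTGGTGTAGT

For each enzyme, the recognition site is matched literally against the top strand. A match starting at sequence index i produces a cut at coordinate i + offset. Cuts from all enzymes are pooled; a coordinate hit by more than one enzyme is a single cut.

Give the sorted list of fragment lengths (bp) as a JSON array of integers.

[1,2,2,2,3,4,6,6,7,7,7,8,8,10,10,10,11,12,12,13,14,14,17,25,29]

Scan for sites:
  RvuIV (GAAGCTTT, off=8): starts [94, 145, 177, 211] → cuts [102, 153, 185, 219]
  FykV (CTTGTGTC, off=4): starts [17, 124, 190, 198] → cuts [21, 128, 194, 202]
  UxaIX (GGTGTA, off=0): starts [2, 10, 28, 154, 160, 232] → cuts [2, 10, 28, 154, 160, 232]
  KluV (TATT, off=3): starts [32, 44, 73, 87, 111, 185, 218] → cuts [35, 47, 76, 90, 114, 188, 221]
  MvoVI (TTAGC, off=2): starts [35, 102, 170, 223] → cuts [37, 104, 172, 225]

All cut coordinates (distinct, sorted): [2, 10, 21, 28, 35, 37, 47, 76, 90, 102, 104, 114, 128, 153, 154, 160, 172, 185, 188, 194, 202, 219, 221, 225, 232]

Fragments:
  2→10: 8 bp
  10→21: 11 bp
  21→28: 7 bp
  28→35: 7 bp
  35→37: 2 bp
  37→47: 10 bp
  47→76: 29 bp
  76→90: 14 bp
  90→102: 12 bp
  102→104: 2 bp
  104→114: 10 bp
  114→128: 14 bp
  128→153: 25 bp
  153→154: 1 bp
  154→160: 6 bp
  160→172: 12 bp
  172→185: 13 bp
  185→188: 3 bp
  188→194: 6 bp
  194→202: 8 bp
  202→219: 17 bp
  219→221: 2 bp
  221→225: 4 bp
  225→232: 7 bp
  232→2 (wrap): 240-232+2 = 10 bp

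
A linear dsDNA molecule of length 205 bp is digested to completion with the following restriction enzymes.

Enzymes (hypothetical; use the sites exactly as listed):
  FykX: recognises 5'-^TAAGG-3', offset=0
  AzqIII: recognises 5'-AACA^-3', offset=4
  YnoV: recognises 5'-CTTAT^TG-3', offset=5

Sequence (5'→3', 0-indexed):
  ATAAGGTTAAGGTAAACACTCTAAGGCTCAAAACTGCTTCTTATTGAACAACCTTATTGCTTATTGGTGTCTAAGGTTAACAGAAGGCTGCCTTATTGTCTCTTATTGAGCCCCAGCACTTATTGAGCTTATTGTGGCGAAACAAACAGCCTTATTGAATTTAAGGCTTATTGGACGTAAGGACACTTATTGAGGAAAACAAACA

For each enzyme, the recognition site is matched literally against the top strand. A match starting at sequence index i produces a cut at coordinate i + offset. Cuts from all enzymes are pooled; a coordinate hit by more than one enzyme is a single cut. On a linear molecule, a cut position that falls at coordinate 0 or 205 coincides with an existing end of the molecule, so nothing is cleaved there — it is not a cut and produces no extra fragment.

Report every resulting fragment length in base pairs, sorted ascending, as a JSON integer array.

[1,3,4,4,6,6,6,6,7,7,7,7,9,10,10,11,11,11,12,13,14,17,23]

Site scan:
  FykX TAAGG/0: at [1, 7, 21, 71, 161, 177] ⇒ [1, 7, 21, 71, 161, 177]
  AzqIII AACA/4: at [14, 46, 78, 140, 144, 197, 201] ⇒ [18, 50, 82, 144, 148, 201] (position 205 is a terminus of the linear molecule — no cut)
  YnoV CTTATTG/5: at [39, 52, 59, 91, 101, 118, 127, 150, 166, 185] ⇒ [44, 57, 64, 96, 106, 123, 132, 155, 171, 190]

Pooled cuts: [1, 7, 18, 21, 44, 50, 57, 64, 71, 82, 96, 106, 123, 132, 144, 148, 155, 161, 171, 177, 190, 201]

Fragments:
  [0,1): 1 bp
  [1,7): 6 bp
  [7,18): 11 bp
  [18,21): 3 bp
  [21,44): 23 bp
  [44,50): 6 bp
  [50,57): 7 bp
  [57,64): 7 bp
  [64,71): 7 bp
  [71,82): 11 bp
  [82,96): 14 bp
  [96,106): 10 bp
  [106,123): 17 bp
  [123,132): 9 bp
  [132,144): 12 bp
  [144,148): 4 bp
  [148,155): 7 bp
  [155,161): 6 bp
  [161,171): 10 bp
  [171,177): 6 bp
  [177,190): 13 bp
  [190,201): 11 bp
  [201,205): 4 bp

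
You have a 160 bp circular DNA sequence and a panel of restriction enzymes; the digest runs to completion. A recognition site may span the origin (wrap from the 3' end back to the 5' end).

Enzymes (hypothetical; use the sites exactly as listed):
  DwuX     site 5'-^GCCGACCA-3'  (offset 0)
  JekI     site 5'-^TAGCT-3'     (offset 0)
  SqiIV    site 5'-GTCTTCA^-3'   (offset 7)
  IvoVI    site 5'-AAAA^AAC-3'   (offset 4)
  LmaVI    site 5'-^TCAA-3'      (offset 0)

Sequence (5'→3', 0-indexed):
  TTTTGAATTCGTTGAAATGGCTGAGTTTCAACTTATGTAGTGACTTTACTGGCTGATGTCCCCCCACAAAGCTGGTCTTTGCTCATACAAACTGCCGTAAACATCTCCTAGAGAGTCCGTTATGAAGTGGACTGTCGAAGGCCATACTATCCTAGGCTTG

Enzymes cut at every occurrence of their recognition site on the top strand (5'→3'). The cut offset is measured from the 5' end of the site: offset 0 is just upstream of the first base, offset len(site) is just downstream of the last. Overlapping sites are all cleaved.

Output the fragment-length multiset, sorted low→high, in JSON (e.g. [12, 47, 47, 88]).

Per-enzyme occurrences:
  DwuX (GCCGACCA, off=0): no sites
  JekI (TAGCT, off=0): no sites
  SqiIV (GTCTTCA, off=7): no sites
  IvoVI (AAAAAAC, off=4): no sites
  LmaVI TCAA/0: at [27] ⇒ [27]

All cut coordinates (distinct, sorted): [27]

Fragment lengths:
  27→27 (wrap): 160-27+27 = 160 bp

[160]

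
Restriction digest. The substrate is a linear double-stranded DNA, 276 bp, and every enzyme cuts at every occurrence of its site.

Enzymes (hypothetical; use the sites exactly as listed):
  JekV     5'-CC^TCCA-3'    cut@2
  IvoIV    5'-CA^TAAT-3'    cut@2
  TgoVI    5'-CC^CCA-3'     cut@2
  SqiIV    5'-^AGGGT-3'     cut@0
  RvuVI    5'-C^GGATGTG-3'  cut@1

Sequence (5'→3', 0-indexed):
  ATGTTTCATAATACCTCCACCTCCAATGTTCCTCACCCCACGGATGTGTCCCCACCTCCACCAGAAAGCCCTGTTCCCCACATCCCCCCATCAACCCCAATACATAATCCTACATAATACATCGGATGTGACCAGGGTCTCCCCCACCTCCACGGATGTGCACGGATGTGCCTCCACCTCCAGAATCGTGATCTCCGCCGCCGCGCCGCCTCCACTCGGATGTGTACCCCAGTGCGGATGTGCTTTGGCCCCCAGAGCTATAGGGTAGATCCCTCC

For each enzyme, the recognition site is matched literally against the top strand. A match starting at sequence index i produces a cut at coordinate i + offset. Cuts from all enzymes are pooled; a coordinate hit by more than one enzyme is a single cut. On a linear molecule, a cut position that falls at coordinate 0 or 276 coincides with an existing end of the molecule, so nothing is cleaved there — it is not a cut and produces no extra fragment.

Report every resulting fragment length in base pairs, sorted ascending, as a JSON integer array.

Site scan:
  JekV (CCTCCA, off=2): starts [13, 19, 54, 146, 170, 176, 208] → cuts [15, 21, 56, 148, 172, 178, 210]
  IvoIV (CATAAT, off=2): starts [6, 102, 112] → cuts [8, 104, 114]
  TgoVI (CCCCA, off=2): starts [35, 49, 75, 85, 94, 141, 226, 249] → cuts [37, 51, 77, 87, 96, 143, 228, 251]
  SqiIV (AGGGT, off=0): starts [133, 261] → cuts [133, 261]
  RvuVI (CGGATGTG, off=1): starts [40, 122, 152, 162, 216, 234] → cuts [41, 123, 153, 163, 217, 235]

Pooled cuts: [8, 15, 21, 37, 41, 51, 56, 77, 87, 96, 104, 114, 123, 133, 143, 148, 153, 163, 172, 178, 210, 217, 228, 235, 251, 261]

Fragments:
  [0,8): 8 bp
  [8,15): 7 bp
  [15,21): 6 bp
  [21,37): 16 bp
  [37,41): 4 bp
  [41,51): 10 bp
  [51,56): 5 bp
  [56,77): 21 bp
  [77,87): 10 bp
  [87,96): 9 bp
  [96,104): 8 bp
  [104,114): 10 bp
  [114,123): 9 bp
  [123,133): 10 bp
  [133,143): 10 bp
  [143,148): 5 bp
  [148,153): 5 bp
  [153,163): 10 bp
  [163,172): 9 bp
  [172,178): 6 bp
  [178,210): 32 bp
  [210,217): 7 bp
  [217,228): 11 bp
  [228,235): 7 bp
  [235,251): 16 bp
  [251,261): 10 bp
  [261,276): 15 bp

[4,5,5,5,6,6,7,7,7,8,8,9,9,9,10,10,10,10,10,10,10,11,15,16,16,21,32]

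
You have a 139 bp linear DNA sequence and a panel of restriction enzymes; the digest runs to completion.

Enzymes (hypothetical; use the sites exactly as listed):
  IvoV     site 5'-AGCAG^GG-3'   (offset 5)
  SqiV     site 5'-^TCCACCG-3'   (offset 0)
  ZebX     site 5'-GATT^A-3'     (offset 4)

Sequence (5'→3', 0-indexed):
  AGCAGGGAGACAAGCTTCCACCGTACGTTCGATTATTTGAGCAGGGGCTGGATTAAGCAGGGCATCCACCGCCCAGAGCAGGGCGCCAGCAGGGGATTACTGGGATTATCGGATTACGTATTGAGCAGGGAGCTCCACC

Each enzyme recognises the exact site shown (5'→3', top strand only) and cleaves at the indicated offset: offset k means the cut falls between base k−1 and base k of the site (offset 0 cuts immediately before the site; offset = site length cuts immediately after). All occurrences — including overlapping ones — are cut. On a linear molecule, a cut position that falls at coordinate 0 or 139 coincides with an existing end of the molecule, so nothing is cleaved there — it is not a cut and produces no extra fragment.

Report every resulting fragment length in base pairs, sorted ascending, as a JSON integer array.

[4,5,6,6,8,9,10,10,11,11,11,13,17,18]

Scan for sites:
  IvoV AGCAGGG/5: at [0, 39, 55, 76, 87, 123] ⇒ [5, 44, 60, 81, 92, 128]
  SqiV TCCACCG/0: at [16, 64] ⇒ [16, 64]
  ZebX GATTA/4: at [30, 50, 94, 103, 111] ⇒ [34, 54, 98, 107, 115]

Pooled cuts: [5, 16, 34, 44, 54, 60, 64, 81, 92, 98, 107, 115, 128]

Fragment lengths:
  [0,5): 5 bp
  [5,16): 11 bp
  [16,34): 18 bp
  [34,44): 10 bp
  [44,54): 10 bp
  [54,60): 6 bp
  [60,64): 4 bp
  [64,81): 17 bp
  [81,92): 11 bp
  [92,98): 6 bp
  [98,107): 9 bp
  [107,115): 8 bp
  [115,128): 13 bp
  [128,139): 11 bp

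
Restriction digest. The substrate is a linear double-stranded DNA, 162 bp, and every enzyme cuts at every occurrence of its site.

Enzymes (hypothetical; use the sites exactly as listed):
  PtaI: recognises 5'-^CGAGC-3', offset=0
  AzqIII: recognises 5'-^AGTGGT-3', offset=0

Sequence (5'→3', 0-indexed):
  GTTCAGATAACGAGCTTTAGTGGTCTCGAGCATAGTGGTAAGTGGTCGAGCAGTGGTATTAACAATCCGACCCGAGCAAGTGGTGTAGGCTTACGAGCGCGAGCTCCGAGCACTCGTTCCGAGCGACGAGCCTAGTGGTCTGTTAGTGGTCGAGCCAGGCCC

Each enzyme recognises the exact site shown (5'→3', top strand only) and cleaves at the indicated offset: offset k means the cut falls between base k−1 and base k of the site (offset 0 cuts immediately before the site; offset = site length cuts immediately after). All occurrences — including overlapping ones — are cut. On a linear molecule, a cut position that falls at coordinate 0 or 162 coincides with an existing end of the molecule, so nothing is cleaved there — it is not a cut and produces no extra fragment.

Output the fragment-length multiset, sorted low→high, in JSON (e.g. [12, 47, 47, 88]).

[5,6,6,6,6,7,7,7,7,7,8,8,10,11,12,13,15,21]

Scan for sites:
  PtaI CGAGC/0: at [10, 26, 46, 72, 93, 99, 106, 119, 126, 150] ⇒ [10, 26, 46, 72, 93, 99, 106, 119, 126, 150]
  AzqIII AGTGGT/0: at [18, 33, 40, 51, 78, 133, 144] ⇒ [18, 33, 40, 51, 78, 133, 144]

Pooled cuts: [10, 18, 26, 33, 40, 46, 51, 72, 78, 93, 99, 106, 119, 126, 133, 144, 150]

Fragment lengths:
  [0,10): 10 bp
  [10,18): 8 bp
  [18,26): 8 bp
  [26,33): 7 bp
  [33,40): 7 bp
  [40,46): 6 bp
  [46,51): 5 bp
  [51,72): 21 bp
  [72,78): 6 bp
  [78,93): 15 bp
  [93,99): 6 bp
  [99,106): 7 bp
  [106,119): 13 bp
  [119,126): 7 bp
  [126,133): 7 bp
  [133,144): 11 bp
  [144,150): 6 bp
  [150,162): 12 bp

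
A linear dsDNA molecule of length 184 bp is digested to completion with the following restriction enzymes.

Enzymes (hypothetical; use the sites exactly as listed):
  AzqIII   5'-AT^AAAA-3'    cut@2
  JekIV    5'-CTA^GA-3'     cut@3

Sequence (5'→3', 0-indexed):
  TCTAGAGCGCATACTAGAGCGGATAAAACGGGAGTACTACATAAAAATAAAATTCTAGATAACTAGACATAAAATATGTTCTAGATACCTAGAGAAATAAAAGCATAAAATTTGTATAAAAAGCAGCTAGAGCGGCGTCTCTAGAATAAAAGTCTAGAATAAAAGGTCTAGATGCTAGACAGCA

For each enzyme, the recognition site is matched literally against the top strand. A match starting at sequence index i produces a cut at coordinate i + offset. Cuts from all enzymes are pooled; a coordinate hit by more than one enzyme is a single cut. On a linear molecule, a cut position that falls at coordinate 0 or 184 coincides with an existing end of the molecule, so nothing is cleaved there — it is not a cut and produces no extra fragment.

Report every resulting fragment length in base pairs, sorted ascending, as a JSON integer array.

[4,4,4,5,6,7,7,7,8,8,8,8,9,9,10,11,12,12,13,14,18]

Per-enzyme occurrences:
  AzqIII (ATAAAA, off=2): starts [22, 40, 46, 68, 96, 104, 115, 145, 158] → cuts [24, 42, 48, 70, 98, 106, 117, 147, 160]
  JekIV (CTAGA, off=3): starts [1, 13, 54, 62, 80, 88, 126, 140, 153, 167, 174] → cuts [4, 16, 57, 65, 83, 91, 129, 143, 156, 170, 177]

All cut coordinates (distinct, sorted): [4, 16, 24, 42, 48, 57, 65, 70, 83, 91, 98, 106, 117, 129, 143, 147, 156, 160, 170, 177]

Fragments:
  [0,4): 4 bp
  [4,16): 12 bp
  [16,24): 8 bp
  [24,42): 18 bp
  [42,48): 6 bp
  [48,57): 9 bp
  [57,65): 8 bp
  [65,70): 5 bp
  [70,83): 13 bp
  [83,91): 8 bp
  [91,98): 7 bp
  [98,106): 8 bp
  [106,117): 11 bp
  [117,129): 12 bp
  [129,143): 14 bp
  [143,147): 4 bp
  [147,156): 9 bp
  [156,160): 4 bp
  [160,170): 10 bp
  [170,177): 7 bp
  [177,184): 7 bp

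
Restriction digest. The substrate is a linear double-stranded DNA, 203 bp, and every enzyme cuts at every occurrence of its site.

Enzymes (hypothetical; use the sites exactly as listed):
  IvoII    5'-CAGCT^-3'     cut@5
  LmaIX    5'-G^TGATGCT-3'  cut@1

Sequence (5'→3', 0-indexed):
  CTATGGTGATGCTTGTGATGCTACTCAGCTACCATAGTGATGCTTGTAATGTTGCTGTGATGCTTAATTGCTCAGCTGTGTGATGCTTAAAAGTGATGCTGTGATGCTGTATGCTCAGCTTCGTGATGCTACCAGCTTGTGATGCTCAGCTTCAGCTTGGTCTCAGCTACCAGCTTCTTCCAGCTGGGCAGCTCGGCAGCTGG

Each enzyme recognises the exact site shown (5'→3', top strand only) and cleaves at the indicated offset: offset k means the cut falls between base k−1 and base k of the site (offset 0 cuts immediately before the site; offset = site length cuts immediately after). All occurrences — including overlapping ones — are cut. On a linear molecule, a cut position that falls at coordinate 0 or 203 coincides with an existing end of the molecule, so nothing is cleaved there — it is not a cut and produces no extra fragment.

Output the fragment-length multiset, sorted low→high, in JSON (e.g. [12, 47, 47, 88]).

Site scan:
  IvoII (CAGCT, off=5): starts [25, 72, 115, 132, 146, 152, 163, 170, 180, 188, 196] → cuts [30, 77, 120, 137, 151, 157, 168, 175, 185, 193, 201]
  LmaIX (GTGATGCT, off=1): starts [5, 14, 36, 56, 79, 92, 100, 122, 138] → cuts [6, 15, 37, 57, 80, 93, 101, 123, 139]

All cut coordinates (distinct, sorted): [6, 15, 30, 37, 57, 77, 80, 93, 101, 120, 123, 137, 139, 151, 157, 168, 175, 185, 193, 201]

Fragment lengths:
  [0,6): 6 bp
  [6,15): 9 bp
  [15,30): 15 bp
  [30,37): 7 bp
  [37,57): 20 bp
  [57,77): 20 bp
  [77,80): 3 bp
  [80,93): 13 bp
  [93,101): 8 bp
  [101,120): 19 bp
  [120,123): 3 bp
  [123,137): 14 bp
  [137,139): 2 bp
  [139,151): 12 bp
  [151,157): 6 bp
  [157,168): 11 bp
  [168,175): 7 bp
  [175,185): 10 bp
  [185,193): 8 bp
  [193,201): 8 bp
  [201,203): 2 bp

[2,2,3,3,6,6,7,7,8,8,8,9,10,11,12,13,14,15,19,20,20]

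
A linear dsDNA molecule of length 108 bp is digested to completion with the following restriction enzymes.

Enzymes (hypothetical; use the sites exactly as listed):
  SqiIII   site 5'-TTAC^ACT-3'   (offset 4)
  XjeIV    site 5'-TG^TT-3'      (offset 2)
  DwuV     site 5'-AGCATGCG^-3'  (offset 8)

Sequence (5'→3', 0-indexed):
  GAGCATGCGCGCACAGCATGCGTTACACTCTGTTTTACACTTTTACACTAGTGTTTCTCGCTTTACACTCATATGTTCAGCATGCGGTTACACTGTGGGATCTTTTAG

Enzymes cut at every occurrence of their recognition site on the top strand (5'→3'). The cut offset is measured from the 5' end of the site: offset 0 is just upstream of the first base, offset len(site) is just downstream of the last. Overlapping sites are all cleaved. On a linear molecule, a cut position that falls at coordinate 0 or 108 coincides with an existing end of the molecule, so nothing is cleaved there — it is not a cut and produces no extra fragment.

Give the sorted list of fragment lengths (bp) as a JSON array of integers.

[4,5,6,6,7,8,9,9,11,13,13,17]

Per-enzyme occurrences:
  SqiIII (TTACACT, off=4): starts [22, 34, 42, 62, 87] → cuts [26, 38, 46, 66, 91]
  XjeIV (TGTT, off=2): starts [30, 51, 73] → cuts [32, 53, 75]
  DwuV (AGCATGCG, off=8): starts [1, 14, 78] → cuts [9, 22, 86]

Pooled cuts: [9, 22, 26, 32, 38, 46, 53, 66, 75, 86, 91]

Fragments:
  [0,9): 9 bp
  [9,22): 13 bp
  [22,26): 4 bp
  [26,32): 6 bp
  [32,38): 6 bp
  [38,46): 8 bp
  [46,53): 7 bp
  [53,66): 13 bp
  [66,75): 9 bp
  [75,86): 11 bp
  [86,91): 5 bp
  [91,108): 17 bp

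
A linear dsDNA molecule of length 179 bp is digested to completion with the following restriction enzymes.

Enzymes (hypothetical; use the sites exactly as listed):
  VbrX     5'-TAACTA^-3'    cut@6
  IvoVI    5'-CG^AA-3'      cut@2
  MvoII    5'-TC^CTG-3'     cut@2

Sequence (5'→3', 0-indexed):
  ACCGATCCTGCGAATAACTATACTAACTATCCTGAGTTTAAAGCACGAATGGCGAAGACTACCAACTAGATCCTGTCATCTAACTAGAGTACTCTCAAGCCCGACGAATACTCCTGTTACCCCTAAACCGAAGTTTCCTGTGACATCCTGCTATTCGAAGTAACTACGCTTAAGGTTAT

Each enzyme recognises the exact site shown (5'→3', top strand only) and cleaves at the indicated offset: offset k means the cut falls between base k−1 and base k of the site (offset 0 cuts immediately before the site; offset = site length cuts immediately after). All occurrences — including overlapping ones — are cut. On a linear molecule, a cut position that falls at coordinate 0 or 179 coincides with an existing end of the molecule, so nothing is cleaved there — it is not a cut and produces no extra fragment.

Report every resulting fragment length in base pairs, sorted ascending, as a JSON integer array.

[2,5,7,7,7,7,8,9,9,10,10,13,14,16,17,18,20]

Per-enzyme occurrences:
  VbrX (TAACTA, off=6): starts [14, 23, 80, 160] → cuts [20, 29, 86, 166]
  IvoVI (CGAA, off=2): starts [10, 45, 52, 104, 128, 155] → cuts [12, 47, 54, 106, 130, 157]
  MvoII (TCCTG, off=2): starts [5, 29, 70, 111, 135, 145] → cuts [7, 31, 72, 113, 137, 147]

Pooled cuts: [7, 12, 20, 29, 31, 47, 54, 72, 86, 106, 113, 130, 137, 147, 157, 166]

Fragment lengths:
  [0,7): 7 bp
  [7,12): 5 bp
  [12,20): 8 bp
  [20,29): 9 bp
  [29,31): 2 bp
  [31,47): 16 bp
  [47,54): 7 bp
  [54,72): 18 bp
  [72,86): 14 bp
  [86,106): 20 bp
  [106,113): 7 bp
  [113,130): 17 bp
  [130,137): 7 bp
  [137,147): 10 bp
  [147,157): 10 bp
  [157,166): 9 bp
  [166,179): 13 bp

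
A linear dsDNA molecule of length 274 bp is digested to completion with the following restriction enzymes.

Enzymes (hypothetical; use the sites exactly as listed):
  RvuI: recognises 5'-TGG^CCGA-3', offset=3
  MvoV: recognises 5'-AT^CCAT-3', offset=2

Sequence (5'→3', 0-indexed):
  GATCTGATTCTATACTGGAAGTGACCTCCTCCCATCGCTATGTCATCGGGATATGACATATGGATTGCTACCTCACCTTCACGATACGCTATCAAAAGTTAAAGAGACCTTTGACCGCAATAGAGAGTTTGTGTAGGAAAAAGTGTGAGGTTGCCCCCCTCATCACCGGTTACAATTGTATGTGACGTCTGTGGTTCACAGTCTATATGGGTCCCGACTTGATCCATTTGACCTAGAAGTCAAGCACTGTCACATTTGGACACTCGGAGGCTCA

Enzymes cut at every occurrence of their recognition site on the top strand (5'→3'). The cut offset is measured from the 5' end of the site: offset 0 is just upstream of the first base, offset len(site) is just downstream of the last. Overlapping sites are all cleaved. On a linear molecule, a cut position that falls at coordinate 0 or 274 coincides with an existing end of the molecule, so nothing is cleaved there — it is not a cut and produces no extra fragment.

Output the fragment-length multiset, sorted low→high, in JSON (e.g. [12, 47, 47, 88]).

[51,223]

Per-enzyme occurrences:
  RvuI (TGGCCGA, off=3): no sites
  MvoV ATCCAT/2: at [221] ⇒ [223]

Pooled cuts: [223]

Fragment lengths:
  [0,223): 223 bp
  [223,274): 51 bp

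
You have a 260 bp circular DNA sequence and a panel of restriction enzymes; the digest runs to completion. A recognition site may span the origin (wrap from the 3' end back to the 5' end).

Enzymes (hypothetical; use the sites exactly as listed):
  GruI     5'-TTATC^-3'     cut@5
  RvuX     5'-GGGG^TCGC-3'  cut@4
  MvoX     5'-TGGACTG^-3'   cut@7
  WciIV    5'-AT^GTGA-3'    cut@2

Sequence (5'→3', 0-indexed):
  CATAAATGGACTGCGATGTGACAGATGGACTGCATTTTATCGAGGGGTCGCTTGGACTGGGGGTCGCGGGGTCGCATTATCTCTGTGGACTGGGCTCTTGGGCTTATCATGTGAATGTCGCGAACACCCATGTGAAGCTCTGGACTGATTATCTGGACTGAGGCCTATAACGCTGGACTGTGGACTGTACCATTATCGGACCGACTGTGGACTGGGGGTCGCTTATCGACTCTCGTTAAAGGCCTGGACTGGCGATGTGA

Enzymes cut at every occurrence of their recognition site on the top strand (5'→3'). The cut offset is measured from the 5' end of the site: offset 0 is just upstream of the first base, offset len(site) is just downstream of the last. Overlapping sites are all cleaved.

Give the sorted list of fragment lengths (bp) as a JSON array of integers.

Site scan:
  GruI (TTATC, off=5): starts [36, 76, 103, 148, 192, 222] → cuts [41, 81, 108, 153, 197, 227]
  RvuX (GGGGTCGC, off=4): starts [43, 59, 67, 214] → cuts [47, 63, 71, 218]
  MvoX (TGGACTG, off=7): starts [6, 25, 52, 85, 140, 153, 173, 180, 207, 244] → cuts [13, 32, 59, 92, 147, 160, 180, 187, 214, 251]
  WciIV (ATGTGA, off=2): starts [15, 108, 129, 254] → cuts [17, 110, 131, 256]

All cut coordinates (distinct, sorted): [13, 17, 32, 41, 47, 59, 63, 71, 81, 92, 108, 110, 131, 147, 153, 160, 180, 187, 197, 214, 218, 227, 251, 256]

Fragment lengths:
  13→17: 4 bp
  17→32: 15 bp
  32→41: 9 bp
  41→47: 6 bp
  47→59: 12 bp
  59→63: 4 bp
  63→71: 8 bp
  71→81: 10 bp
  81→92: 11 bp
  92→108: 16 bp
  108→110: 2 bp
  110→131: 21 bp
  131→147: 16 bp
  147→153: 6 bp
  153→160: 7 bp
  160→180: 20 bp
  180→187: 7 bp
  187→197: 10 bp
  197→214: 17 bp
  214→218: 4 bp
  218→227: 9 bp
  227→251: 24 bp
  251→256: 5 bp
  256→13 (wrap): 260-256+13 = 17 bp

[2,4,4,4,5,6,6,7,7,8,9,9,10,10,11,12,15,16,16,17,17,20,21,24]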